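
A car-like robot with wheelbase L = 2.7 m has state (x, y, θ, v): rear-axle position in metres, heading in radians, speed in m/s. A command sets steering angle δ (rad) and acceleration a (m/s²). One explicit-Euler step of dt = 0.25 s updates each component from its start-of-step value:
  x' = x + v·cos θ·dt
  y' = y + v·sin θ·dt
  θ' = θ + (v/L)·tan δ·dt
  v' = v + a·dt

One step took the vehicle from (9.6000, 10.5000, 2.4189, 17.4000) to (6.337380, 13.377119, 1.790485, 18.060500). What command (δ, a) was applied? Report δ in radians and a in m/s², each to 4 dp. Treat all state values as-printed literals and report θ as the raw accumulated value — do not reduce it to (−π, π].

a = (v'−v)/dt = (0.660500)/0.25 = 2.6420
Δθ = θ'−θ = -0.628415;  (v·dt/L) = 17.4000·0.25/2.7 = 1.611111
tan δ = Δθ·L/(v·dt) = -0.390051  →  δ = -0.3719

δ = -0.3719, a = 2.6420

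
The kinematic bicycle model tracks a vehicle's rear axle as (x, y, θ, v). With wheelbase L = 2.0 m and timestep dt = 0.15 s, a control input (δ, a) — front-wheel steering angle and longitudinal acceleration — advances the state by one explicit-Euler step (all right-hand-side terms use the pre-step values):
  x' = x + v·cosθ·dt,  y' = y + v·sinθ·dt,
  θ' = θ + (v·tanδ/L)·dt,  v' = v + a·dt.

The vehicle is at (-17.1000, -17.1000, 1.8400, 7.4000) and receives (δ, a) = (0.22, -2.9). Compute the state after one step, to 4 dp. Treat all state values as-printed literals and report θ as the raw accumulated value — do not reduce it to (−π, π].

x' = -17.1000 + 7.4000·cos(1.8400)·0.15 = -17.3952
y' = -17.1000 + 7.4000·sin(1.8400)·0.15 = -16.0300
θ' = 1.8400 + (7.4000/2.0)·tan(0.22)·0.15 = 1.9641
v' = 7.4000 − 2.9000·0.15 = 6.9650

(-17.3952, -16.0300, 1.9641, 6.9650)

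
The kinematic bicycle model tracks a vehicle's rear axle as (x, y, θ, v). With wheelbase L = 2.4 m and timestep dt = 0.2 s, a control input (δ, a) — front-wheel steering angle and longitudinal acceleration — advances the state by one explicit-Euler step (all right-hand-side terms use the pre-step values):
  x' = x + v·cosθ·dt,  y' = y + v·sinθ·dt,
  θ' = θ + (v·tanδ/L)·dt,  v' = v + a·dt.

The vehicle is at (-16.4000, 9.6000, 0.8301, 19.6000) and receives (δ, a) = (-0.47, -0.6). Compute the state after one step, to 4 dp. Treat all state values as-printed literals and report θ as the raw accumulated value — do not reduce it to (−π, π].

(-13.7548, 12.4930, 0.0004, 19.4800)

x' = -16.4000 + 19.6000·cos(0.8301)·0.2 = -13.7548
y' = 9.6000 + 19.6000·sin(0.8301)·0.2 = 12.4930
θ' = 0.8301 + (19.6000/2.4)·tan(-0.47)·0.2 = 0.0004
v' = 19.6000 − 0.6000·0.2 = 19.4800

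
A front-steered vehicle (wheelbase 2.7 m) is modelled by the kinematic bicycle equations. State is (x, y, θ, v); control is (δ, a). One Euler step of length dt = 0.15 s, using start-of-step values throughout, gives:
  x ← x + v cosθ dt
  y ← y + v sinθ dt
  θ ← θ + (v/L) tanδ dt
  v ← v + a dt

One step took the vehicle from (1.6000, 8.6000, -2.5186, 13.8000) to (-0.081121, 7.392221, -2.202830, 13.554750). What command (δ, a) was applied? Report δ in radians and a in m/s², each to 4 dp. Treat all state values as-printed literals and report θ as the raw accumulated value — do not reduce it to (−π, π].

δ = 0.3907, a = -1.6350

a = (v'−v)/dt = (-0.245250)/0.15 = -1.6350
Δθ = θ'−θ = 0.315770;  (v·dt/L) = 13.8000·0.15/2.7 = 0.766667
tan δ = Δθ·L/(v·dt) = 0.411874  →  δ = 0.3907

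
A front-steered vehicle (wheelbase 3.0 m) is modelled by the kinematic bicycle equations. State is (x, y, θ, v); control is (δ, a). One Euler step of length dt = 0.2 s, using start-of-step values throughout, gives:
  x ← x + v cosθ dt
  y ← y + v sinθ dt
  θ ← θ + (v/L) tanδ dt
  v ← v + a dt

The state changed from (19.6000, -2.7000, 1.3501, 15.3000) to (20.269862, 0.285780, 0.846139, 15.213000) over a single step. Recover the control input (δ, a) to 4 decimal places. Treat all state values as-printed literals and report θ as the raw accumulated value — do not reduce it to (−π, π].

a = (v'−v)/dt = (-0.087000)/0.2 = -0.4350
Δθ = θ'−θ = -0.503961;  (v·dt/L) = 15.3000·0.2/3.0 = 1.020000
tan δ = Δθ·L/(v·dt) = -0.494079  →  δ = -0.4589

δ = -0.4589, a = -0.4350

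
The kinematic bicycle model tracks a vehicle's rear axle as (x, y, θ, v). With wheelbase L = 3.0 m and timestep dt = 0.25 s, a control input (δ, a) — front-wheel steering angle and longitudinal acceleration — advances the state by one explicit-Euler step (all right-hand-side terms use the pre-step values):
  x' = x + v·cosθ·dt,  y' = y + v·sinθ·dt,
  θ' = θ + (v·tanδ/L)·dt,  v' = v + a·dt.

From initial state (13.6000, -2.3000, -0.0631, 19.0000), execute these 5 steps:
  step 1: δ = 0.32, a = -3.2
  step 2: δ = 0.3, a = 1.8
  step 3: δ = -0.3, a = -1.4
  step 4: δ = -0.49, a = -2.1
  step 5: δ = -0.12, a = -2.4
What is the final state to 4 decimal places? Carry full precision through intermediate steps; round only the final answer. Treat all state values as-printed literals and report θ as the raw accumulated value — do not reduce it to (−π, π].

(33.4720, 3.5770, -0.5420, 17.1750)

after step 1 (δ=0.32, a=-3.2): (18.340547, -2.599526, 0.461600, 18.200000)
after step 2 (δ=0.3, a=1.8): (22.414349, -0.573042, 0.930760, 18.650000)
after step 3 (δ=-0.3, a=-1.4): (25.198909, 3.166628, 0.450000, 18.300000)
after step 4 (δ=-0.49, a=-2.1): (29.318455, 5.156594, -0.363417, 17.775000)
after step 5 (δ=-0.12, a=-2.4): (33.471973, 3.576973, -0.542025, 17.175000)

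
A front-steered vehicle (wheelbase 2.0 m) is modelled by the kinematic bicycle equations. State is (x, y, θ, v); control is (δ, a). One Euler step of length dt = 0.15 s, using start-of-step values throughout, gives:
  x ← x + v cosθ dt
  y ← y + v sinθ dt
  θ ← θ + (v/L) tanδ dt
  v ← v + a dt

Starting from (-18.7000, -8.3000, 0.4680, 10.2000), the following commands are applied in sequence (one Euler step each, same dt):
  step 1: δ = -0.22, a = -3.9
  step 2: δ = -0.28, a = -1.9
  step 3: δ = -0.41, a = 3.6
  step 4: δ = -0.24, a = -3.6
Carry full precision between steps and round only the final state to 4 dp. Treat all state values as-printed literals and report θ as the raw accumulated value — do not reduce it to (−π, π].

after step 1 (δ=-0.22, a=-3.9): (-17.334517, -7.609814, 0.296931, 9.615000)
after step 2 (δ=-0.28, a=-1.9): (-15.955382, -7.187830, 0.089569, 9.330000)
after step 3 (δ=-0.41, a=3.6): (-14.561492, -7.062646, -0.214565, 9.870000)
after step 4 (δ=-0.24, a=-3.6): (-13.114941, -7.377877, -0.395716, 9.330000)

(-13.1149, -7.3779, -0.3957, 9.3300)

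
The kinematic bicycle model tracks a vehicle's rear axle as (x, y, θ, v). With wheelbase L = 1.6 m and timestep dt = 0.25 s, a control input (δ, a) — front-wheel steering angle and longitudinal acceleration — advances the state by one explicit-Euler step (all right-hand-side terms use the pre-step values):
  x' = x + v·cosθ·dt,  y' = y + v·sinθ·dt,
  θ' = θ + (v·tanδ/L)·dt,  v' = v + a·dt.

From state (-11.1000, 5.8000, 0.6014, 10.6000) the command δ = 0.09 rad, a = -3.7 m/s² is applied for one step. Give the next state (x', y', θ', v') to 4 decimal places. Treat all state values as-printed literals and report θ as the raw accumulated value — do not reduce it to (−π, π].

x' = -11.1000 + 10.6000·cos(0.6014)·0.25 = -8.9150
y' = 5.8000 + 10.6000·sin(0.6014)·0.25 = 7.2994
θ' = 0.6014 + (10.6000/1.6)·tan(0.09)·0.25 = 0.7509
v' = 10.6000 − 3.7000·0.25 = 9.6750

(-8.9150, 7.2994, 0.7509, 9.6750)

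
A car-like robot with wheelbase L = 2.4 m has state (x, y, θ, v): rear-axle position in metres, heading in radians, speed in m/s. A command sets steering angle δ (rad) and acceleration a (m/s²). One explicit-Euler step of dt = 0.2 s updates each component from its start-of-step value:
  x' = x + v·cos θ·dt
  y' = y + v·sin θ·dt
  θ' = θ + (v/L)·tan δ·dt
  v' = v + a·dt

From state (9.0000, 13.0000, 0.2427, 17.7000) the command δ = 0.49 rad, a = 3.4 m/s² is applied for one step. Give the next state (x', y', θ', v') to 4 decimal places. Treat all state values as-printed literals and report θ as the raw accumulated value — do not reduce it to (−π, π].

x' = 9.0000 + 17.7000·cos(0.2427)·0.2 = 12.4363
y' = 13.0000 + 17.7000·sin(0.2427)·0.2 = 13.8507
θ' = 0.2427 + (17.7000/2.4)·tan(0.49)·0.2 = 1.0294
v' = 17.7000 + 3.4000·0.2 = 18.3800

(12.4363, 13.8507, 1.0294, 18.3800)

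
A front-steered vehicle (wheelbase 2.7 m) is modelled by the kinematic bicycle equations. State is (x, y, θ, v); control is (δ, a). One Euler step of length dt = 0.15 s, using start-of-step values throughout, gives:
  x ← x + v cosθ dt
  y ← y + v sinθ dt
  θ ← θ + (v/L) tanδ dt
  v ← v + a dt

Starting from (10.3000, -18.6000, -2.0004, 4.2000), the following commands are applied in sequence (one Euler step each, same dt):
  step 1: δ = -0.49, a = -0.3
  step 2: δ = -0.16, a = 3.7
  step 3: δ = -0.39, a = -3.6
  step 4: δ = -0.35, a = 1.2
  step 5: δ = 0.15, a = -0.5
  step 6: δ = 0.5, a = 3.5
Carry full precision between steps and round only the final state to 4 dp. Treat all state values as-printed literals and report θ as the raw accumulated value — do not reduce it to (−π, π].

after step 1 (δ=-0.49, a=-0.3): (10.037598, -19.172752, -2.124857, 4.155000)
after step 2 (δ=-0.16, a=3.7): (9.709679, -19.702761, -2.162109, 4.710000)
after step 3 (δ=-0.39, a=-3.6): (9.315839, -20.289304, -2.269668, 4.170000)
after step 4 (δ=-0.35, a=1.2): (8.913421, -20.768167, -2.354233, 4.350000)
after step 5 (δ=0.15, a=-0.5): (8.452940, -21.230458, -2.317709, 4.275000)
after step 6 (δ=0.5, a=3.5): (8.017289, -21.701001, -2.187962, 4.800000)

(8.0173, -21.7010, -2.1880, 4.8000)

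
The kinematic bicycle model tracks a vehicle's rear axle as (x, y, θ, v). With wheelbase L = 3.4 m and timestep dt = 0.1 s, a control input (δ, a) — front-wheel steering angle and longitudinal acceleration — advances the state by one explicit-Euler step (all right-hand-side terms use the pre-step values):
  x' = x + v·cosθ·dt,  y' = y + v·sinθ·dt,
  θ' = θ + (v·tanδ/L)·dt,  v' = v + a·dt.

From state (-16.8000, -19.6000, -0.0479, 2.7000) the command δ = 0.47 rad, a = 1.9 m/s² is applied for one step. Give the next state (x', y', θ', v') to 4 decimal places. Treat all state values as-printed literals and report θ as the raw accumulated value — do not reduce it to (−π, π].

(-16.5303, -19.6129, -0.0076, 2.8900)

x' = -16.8000 + 2.7000·cos(-0.0479)·0.1 = -16.5303
y' = -19.6000 + 2.7000·sin(-0.0479)·0.1 = -19.6129
θ' = -0.0479 + (2.7000/3.4)·tan(0.47)·0.1 = -0.0076
v' = 2.7000 + 1.9000·0.1 = 2.8900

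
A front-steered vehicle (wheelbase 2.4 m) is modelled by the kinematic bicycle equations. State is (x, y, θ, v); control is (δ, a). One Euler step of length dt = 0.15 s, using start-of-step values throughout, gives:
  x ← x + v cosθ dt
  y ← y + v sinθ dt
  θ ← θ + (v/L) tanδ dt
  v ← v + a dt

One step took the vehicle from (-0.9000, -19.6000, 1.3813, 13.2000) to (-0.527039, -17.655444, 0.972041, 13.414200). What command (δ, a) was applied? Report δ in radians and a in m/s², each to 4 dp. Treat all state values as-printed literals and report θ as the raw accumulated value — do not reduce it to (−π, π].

δ = -0.4605, a = 1.4280

a = (v'−v)/dt = (0.214200)/0.15 = 1.4280
Δθ = θ'−θ = -0.409259;  (v·dt/L) = 13.2000·0.15/2.4 = 0.825000
tan δ = Δθ·L/(v·dt) = -0.496072  →  δ = -0.4605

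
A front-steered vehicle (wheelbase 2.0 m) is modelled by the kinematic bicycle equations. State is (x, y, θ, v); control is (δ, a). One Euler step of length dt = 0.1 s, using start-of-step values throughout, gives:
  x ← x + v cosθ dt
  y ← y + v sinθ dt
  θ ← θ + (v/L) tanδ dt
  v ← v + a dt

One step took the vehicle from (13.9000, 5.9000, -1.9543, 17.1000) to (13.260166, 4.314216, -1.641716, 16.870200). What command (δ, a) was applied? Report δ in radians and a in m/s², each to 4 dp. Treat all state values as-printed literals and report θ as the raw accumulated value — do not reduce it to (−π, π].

δ = 0.3505, a = -2.2980

a = (v'−v)/dt = (-0.229800)/0.1 = -2.2980
Δθ = θ'−θ = 0.312584;  (v·dt/L) = 17.1000·0.1/2.0 = 0.855000
tan δ = Δθ·L/(v·dt) = 0.365595  →  δ = 0.3505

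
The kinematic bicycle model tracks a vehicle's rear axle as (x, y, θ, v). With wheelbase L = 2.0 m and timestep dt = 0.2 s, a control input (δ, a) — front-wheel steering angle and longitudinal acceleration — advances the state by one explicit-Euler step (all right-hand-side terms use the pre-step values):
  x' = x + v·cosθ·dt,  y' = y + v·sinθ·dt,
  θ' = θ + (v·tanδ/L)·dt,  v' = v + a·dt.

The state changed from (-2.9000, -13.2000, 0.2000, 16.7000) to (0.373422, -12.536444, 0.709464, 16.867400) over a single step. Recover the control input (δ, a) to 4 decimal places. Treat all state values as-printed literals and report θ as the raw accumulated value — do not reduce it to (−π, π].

δ = 0.2961, a = 0.8370

a = (v'−v)/dt = (0.167400)/0.2 = 0.8370
Δθ = θ'−θ = 0.509464;  (v·dt/L) = 16.7000·0.2/2.0 = 1.670000
tan δ = Δθ·L/(v·dt) = 0.305068  →  δ = 0.2961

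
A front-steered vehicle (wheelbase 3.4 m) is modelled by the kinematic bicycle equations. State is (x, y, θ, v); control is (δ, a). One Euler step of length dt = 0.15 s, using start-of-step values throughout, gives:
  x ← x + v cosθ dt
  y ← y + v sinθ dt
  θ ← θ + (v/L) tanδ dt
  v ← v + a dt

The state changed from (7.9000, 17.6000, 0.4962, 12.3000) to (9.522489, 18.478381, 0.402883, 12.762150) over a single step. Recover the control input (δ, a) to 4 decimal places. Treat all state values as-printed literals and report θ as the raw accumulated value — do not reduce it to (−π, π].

δ = -0.1703, a = 3.0810

a = (v'−v)/dt = (0.462150)/0.15 = 3.0810
Δθ = θ'−θ = -0.093317;  (v·dt/L) = 12.3000·0.15/3.4 = 0.542647
tan δ = Δθ·L/(v·dt) = -0.171966  →  δ = -0.1703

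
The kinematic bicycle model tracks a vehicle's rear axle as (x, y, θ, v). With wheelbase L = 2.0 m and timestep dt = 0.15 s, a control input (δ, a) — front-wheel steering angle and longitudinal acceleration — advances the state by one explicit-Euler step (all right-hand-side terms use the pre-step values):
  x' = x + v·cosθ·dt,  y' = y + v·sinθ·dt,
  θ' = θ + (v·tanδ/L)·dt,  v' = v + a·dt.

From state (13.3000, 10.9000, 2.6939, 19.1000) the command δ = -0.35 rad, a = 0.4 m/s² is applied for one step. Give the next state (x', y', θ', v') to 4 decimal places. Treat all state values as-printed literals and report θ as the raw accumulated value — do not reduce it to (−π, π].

(10.7174, 12.1402, 2.1710, 19.1600)

x' = 13.3000 + 19.1000·cos(2.6939)·0.15 = 10.7174
y' = 10.9000 + 19.1000·sin(2.6939)·0.15 = 12.1402
θ' = 2.6939 + (19.1000/2.0)·tan(-0.35)·0.15 = 2.1710
v' = 19.1000 + 0.4000·0.15 = 19.1600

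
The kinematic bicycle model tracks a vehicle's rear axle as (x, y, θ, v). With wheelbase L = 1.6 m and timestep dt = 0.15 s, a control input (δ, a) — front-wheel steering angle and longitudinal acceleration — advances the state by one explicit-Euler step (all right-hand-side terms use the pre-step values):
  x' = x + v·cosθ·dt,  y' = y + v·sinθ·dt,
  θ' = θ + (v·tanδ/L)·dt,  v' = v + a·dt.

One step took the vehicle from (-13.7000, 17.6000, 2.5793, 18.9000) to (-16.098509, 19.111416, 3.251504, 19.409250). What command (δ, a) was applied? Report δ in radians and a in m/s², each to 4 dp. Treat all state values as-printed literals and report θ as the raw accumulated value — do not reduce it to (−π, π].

δ = 0.3626, a = 3.3950

a = (v'−v)/dt = (0.509250)/0.15 = 3.3950
Δθ = θ'−θ = 0.672204;  (v·dt/L) = 18.9000·0.15/1.6 = 1.771875
tan δ = Δθ·L/(v·dt) = 0.379374  →  δ = 0.3626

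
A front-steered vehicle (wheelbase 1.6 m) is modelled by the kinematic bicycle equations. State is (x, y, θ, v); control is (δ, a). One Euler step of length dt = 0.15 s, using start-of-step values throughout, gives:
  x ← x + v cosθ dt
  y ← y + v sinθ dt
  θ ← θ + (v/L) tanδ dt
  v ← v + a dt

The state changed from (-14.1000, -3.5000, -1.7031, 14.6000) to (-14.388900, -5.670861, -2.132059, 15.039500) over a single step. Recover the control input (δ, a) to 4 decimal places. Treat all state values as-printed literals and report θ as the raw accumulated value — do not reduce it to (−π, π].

a = (v'−v)/dt = (0.439500)/0.15 = 2.9300
Δθ = θ'−θ = -0.428959;  (v·dt/L) = 14.6000·0.15/1.6 = 1.368750
tan δ = Δθ·L/(v·dt) = -0.313395  →  δ = -0.3037

δ = -0.3037, a = 2.9300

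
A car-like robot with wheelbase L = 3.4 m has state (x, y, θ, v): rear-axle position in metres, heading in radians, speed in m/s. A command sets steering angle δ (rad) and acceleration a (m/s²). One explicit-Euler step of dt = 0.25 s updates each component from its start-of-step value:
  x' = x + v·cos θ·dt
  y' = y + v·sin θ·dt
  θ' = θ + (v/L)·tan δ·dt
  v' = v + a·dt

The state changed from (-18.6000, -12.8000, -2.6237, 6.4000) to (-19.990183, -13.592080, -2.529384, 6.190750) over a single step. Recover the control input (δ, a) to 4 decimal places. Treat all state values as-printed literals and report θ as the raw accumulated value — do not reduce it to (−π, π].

δ = 0.1978, a = -0.8370

a = (v'−v)/dt = (-0.209250)/0.25 = -0.8370
Δθ = θ'−θ = 0.094316;  (v·dt/L) = 6.4000·0.25/3.4 = 0.470588
tan δ = Δθ·L/(v·dt) = 0.200422  →  δ = 0.1978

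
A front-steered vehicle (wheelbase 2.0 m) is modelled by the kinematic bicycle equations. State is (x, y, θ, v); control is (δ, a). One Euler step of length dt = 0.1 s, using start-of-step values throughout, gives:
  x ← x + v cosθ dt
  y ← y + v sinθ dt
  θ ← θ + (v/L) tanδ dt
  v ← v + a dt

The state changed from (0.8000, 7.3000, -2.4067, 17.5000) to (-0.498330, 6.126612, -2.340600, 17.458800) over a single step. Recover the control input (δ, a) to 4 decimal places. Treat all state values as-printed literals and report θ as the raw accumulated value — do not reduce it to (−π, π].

a = (v'−v)/dt = (-0.041200)/0.1 = -0.4120
Δθ = θ'−θ = 0.066100;  (v·dt/L) = 17.5000·0.1/2.0 = 0.875000
tan δ = Δθ·L/(v·dt) = 0.075543  →  δ = 0.0754

δ = 0.0754, a = -0.4120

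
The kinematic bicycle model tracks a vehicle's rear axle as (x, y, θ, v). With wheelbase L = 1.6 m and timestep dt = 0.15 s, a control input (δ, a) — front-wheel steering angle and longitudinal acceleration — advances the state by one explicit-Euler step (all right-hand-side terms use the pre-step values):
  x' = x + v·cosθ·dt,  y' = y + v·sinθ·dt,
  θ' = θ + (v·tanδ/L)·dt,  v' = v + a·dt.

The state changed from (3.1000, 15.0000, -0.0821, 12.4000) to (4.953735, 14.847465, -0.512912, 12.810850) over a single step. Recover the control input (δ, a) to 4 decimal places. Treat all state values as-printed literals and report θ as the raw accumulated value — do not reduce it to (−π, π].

a = (v'−v)/dt = (0.410850)/0.15 = 2.7390
Δθ = θ'−θ = -0.430812;  (v·dt/L) = 12.4000·0.15/1.6 = 1.162500
tan δ = Δθ·L/(v·dt) = -0.370591  →  δ = -0.3549

δ = -0.3549, a = 2.7390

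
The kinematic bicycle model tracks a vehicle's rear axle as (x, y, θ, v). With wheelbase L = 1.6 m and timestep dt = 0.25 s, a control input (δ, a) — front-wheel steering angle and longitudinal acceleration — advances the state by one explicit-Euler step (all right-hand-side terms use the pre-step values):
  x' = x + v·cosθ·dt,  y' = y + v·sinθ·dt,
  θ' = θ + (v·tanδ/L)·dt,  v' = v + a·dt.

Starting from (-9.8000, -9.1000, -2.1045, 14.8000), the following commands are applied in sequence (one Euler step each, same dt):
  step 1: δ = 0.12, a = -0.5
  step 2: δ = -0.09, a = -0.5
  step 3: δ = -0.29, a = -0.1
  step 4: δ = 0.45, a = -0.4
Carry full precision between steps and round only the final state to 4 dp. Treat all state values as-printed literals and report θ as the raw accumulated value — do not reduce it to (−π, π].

(-17.5277, -20.6079, -1.6147, 14.4250)

after step 1 (δ=0.12, a=-0.5): (-11.682284, -12.285437, -1.825660, 14.675000)
after step 2 (δ=-0.09, a=-0.5): (-12.607226, -15.835677, -2.032586, 14.550000)
after step 3 (δ=-0.29, a=-0.1): (-14.227920, -19.092172, -2.711009, 14.525000)
after step 4 (δ=0.45, a=-0.4): (-17.527718, -20.607859, -1.614701, 14.425000)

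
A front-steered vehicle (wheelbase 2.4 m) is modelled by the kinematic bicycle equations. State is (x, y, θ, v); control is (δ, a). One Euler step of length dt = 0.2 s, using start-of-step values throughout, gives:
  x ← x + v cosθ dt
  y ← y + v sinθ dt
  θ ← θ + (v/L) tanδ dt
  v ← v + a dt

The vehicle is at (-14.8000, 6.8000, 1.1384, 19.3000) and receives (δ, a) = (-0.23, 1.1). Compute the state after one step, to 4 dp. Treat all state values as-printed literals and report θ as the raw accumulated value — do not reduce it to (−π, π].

x' = -14.8000 + 19.3000·cos(1.1384)·0.2 = -13.1825
y' = 6.8000 + 19.3000·sin(1.1384)·0.2 = 10.3047
θ' = 1.1384 + (19.3000/2.4)·tan(-0.23)·0.2 = 0.7618
v' = 19.3000 + 1.1000·0.2 = 19.5200

(-13.1825, 10.3047, 0.7618, 19.5200)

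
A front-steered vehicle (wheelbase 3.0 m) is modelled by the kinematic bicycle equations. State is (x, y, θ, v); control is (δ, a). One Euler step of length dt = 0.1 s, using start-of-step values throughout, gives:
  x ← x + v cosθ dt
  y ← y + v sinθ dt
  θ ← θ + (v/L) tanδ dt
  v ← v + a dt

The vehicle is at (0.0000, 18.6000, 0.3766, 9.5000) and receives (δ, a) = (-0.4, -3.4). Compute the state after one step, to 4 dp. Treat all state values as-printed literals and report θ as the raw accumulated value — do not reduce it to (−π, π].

(0.8834, 18.9494, 0.2427, 9.1600)

x' = 0.0000 + 9.5000·cos(0.3766)·0.1 = 0.8834
y' = 18.6000 + 9.5000·sin(0.3766)·0.1 = 18.9494
θ' = 0.3766 + (9.5000/3.0)·tan(-0.4)·0.1 = 0.2427
v' = 9.5000 − 3.4000·0.1 = 9.1600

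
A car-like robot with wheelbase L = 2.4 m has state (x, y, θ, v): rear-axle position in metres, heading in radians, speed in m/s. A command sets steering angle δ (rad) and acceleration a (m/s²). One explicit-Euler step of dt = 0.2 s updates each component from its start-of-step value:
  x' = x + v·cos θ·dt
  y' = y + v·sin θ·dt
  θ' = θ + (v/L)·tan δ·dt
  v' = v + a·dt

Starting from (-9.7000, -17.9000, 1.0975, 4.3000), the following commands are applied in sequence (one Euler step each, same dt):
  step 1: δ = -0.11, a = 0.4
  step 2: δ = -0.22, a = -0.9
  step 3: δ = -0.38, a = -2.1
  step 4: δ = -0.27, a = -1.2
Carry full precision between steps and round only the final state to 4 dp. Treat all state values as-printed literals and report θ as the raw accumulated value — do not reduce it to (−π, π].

after step 1 (δ=-0.11, a=0.4): (-9.307992, -17.134539, 1.057924, 4.380000)
after step 2 (δ=-0.22, a=-0.9): (-8.878155, -16.371247, 0.976302, 4.200000)
after step 3 (δ=-0.38, a=-2.1): (-8.407679, -15.675364, 0.836508, 3.780000)
after step 4 (δ=-0.27, a=-1.2): (-7.901115, -15.114179, 0.749329, 3.540000)

(-7.9011, -15.1142, 0.7493, 3.5400)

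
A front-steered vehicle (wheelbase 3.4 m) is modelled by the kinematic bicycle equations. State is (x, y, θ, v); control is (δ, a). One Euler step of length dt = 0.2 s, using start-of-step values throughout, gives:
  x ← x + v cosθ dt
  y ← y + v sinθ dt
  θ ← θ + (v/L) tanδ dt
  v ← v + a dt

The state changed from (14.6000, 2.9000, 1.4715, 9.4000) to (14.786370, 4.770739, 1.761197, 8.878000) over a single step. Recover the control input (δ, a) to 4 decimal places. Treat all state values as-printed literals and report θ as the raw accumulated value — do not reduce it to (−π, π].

a = (v'−v)/dt = (-0.522000)/0.2 = -2.6100
Δθ = θ'−θ = 0.289697;  (v·dt/L) = 9.4000·0.2/3.4 = 0.552941
tan δ = Δθ·L/(v·dt) = 0.523920  →  δ = 0.4826

δ = 0.4826, a = -2.6100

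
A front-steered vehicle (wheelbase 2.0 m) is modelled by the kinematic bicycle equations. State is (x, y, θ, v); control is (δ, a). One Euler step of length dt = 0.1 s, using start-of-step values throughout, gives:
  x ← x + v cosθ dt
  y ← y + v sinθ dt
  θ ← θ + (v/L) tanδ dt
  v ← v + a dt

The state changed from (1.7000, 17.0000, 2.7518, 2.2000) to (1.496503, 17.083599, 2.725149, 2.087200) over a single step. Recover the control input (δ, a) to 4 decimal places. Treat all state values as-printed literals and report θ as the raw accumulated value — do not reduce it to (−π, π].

δ = -0.2377, a = -1.1280

a = (v'−v)/dt = (-0.112800)/0.1 = -1.1280
Δθ = θ'−θ = -0.026651;  (v·dt/L) = 2.2000·0.1/2.0 = 0.110000
tan δ = Δθ·L/(v·dt) = -0.242282  →  δ = -0.2377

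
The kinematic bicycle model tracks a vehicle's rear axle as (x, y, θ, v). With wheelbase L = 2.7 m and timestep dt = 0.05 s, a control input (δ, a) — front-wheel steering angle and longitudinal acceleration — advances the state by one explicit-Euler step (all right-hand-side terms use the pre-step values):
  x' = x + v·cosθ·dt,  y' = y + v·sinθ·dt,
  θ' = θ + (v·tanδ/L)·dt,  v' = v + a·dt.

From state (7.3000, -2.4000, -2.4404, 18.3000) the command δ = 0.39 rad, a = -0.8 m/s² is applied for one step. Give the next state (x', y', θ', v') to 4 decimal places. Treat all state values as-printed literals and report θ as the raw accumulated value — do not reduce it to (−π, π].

x' = 7.3000 + 18.3000·cos(-2.4404)·0.05 = 6.6009
y' = -2.4000 + 18.3000·sin(-2.4404)·0.05 = -2.9903
θ' = -2.4404 + (18.3000/2.7)·tan(0.39)·0.05 = -2.3011
v' = 18.3000 − 0.8000·0.05 = 18.2600

(6.6009, -2.9903, -2.3011, 18.2600)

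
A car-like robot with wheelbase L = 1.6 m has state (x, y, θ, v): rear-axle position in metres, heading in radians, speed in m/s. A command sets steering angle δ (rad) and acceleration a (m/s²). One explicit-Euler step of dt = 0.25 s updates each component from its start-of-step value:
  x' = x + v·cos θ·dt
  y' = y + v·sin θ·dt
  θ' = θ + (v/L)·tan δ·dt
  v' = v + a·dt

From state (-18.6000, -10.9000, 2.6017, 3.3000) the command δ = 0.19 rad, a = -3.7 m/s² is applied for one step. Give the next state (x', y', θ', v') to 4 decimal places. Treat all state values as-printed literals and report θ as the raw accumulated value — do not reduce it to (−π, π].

x' = -18.6000 + 3.3000·cos(2.6017)·0.25 = -19.3077
y' = -10.9000 + 3.3000·sin(2.6017)·0.25 = -10.4759
θ' = 2.6017 + (3.3000/1.6)·tan(0.19)·0.25 = 2.7009
v' = 3.3000 − 3.7000·0.25 = 2.3750

(-19.3077, -10.4759, 2.7009, 2.3750)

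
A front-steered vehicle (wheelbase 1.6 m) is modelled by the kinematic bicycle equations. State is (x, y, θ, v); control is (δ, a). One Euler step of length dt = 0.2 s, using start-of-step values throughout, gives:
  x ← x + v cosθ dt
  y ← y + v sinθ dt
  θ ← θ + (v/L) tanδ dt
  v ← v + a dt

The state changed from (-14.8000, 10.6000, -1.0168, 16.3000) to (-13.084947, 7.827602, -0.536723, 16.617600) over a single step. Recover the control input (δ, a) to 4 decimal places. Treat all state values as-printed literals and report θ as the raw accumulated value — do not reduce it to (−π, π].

a = (v'−v)/dt = (0.317600)/0.2 = 1.5880
Δθ = θ'−θ = 0.480077;  (v·dt/L) = 16.3000·0.2/1.6 = 2.037500
tan δ = Δθ·L/(v·dt) = 0.235621  →  δ = 0.2314

δ = 0.2314, a = 1.5880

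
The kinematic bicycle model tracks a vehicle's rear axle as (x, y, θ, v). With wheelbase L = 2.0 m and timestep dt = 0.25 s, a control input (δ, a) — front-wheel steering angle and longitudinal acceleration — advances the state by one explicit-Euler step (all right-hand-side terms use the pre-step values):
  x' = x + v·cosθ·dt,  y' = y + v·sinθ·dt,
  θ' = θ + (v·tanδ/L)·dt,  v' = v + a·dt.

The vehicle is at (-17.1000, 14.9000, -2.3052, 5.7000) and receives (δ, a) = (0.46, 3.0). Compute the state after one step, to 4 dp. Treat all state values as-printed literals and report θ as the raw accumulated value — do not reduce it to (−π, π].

(-18.0550, 13.8423, -1.9522, 6.4500)

x' = -17.1000 + 5.7000·cos(-2.3052)·0.25 = -18.0550
y' = 14.9000 + 5.7000·sin(-2.3052)·0.25 = 13.8423
θ' = -2.3052 + (5.7000/2.0)·tan(0.46)·0.25 = -1.9522
v' = 5.7000 + 3.0000·0.25 = 6.4500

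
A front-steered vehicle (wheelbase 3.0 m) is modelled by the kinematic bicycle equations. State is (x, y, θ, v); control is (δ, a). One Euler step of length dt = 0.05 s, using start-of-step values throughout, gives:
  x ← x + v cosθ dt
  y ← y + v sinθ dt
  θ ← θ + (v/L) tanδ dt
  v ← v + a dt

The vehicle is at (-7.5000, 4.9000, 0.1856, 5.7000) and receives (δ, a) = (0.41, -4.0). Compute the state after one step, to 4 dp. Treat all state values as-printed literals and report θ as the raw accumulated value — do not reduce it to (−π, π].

x' = -7.5000 + 5.7000·cos(0.1856)·0.05 = -7.2199
y' = 4.9000 + 5.7000·sin(0.1856)·0.05 = 4.9526
θ' = 0.1856 + (5.7000/3.0)·tan(0.41)·0.05 = 0.2269
v' = 5.7000 − 4.0000·0.05 = 5.5000

(-7.2199, 4.9526, 0.2269, 5.5000)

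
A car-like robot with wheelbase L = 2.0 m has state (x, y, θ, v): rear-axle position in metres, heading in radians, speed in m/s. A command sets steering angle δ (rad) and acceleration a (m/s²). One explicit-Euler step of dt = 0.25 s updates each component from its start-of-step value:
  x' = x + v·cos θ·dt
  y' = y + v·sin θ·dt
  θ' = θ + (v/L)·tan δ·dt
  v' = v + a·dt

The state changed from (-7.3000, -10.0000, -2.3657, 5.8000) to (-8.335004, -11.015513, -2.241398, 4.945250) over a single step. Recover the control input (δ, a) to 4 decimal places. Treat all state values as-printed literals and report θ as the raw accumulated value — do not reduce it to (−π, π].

a = (v'−v)/dt = (-0.854750)/0.25 = -3.4190
Δθ = θ'−θ = 0.124302;  (v·dt/L) = 5.8000·0.25/2.0 = 0.725000
tan δ = Δθ·L/(v·dt) = 0.171451  →  δ = 0.1698

δ = 0.1698, a = -3.4190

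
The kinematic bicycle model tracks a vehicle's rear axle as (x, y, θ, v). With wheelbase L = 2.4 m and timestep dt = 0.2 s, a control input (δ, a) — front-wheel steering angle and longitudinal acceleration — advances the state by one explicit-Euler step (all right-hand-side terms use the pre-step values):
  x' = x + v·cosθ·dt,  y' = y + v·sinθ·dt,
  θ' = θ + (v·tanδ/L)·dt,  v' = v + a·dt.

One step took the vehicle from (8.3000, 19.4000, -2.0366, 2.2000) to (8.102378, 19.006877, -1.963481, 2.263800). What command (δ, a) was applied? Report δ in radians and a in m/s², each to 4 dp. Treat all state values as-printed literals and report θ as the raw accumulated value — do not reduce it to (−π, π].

a = (v'−v)/dt = (0.063800)/0.2 = 0.3190
Δθ = θ'−θ = 0.073119;  (v·dt/L) = 2.2000·0.2/2.4 = 0.183333
tan δ = Δθ·L/(v·dt) = 0.398831  →  δ = 0.3795

δ = 0.3795, a = 0.3190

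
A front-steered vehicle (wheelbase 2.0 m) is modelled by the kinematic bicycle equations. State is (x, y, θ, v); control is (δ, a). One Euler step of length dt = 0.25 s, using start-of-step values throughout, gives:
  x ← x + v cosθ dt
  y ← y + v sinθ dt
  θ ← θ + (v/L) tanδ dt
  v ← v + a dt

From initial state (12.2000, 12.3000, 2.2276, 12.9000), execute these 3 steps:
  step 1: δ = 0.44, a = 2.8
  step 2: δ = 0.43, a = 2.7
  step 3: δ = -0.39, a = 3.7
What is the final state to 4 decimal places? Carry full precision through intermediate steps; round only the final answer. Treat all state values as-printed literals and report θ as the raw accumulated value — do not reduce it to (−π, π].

after step 1 (δ=0.44, a=2.8): (10.230852, 14.854032, 2.986734, 13.600000)
after step 2 (δ=0.43, a=2.7): (6.871538, 15.378451, 3.766389, 14.275000)
after step 3 (δ=-0.39, a=3.7): (3.976989, 13.290973, 3.032913, 15.200000)

(3.9770, 13.2910, 3.0329, 15.2000)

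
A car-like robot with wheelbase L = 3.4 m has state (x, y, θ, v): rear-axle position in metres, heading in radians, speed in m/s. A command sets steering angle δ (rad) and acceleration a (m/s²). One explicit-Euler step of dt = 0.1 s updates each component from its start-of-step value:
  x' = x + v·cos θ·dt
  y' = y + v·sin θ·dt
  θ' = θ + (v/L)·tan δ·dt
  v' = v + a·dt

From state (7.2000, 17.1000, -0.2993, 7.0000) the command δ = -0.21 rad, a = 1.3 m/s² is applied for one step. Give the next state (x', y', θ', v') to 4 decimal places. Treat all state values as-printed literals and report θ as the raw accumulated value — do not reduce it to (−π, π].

(7.8689, 16.8936, -0.3432, 7.1300)

x' = 7.2000 + 7.0000·cos(-0.2993)·0.1 = 7.8689
y' = 17.1000 + 7.0000·sin(-0.2993)·0.1 = 16.8936
θ' = -0.2993 + (7.0000/3.4)·tan(-0.21)·0.1 = -0.3432
v' = 7.0000 + 1.3000·0.1 = 7.1300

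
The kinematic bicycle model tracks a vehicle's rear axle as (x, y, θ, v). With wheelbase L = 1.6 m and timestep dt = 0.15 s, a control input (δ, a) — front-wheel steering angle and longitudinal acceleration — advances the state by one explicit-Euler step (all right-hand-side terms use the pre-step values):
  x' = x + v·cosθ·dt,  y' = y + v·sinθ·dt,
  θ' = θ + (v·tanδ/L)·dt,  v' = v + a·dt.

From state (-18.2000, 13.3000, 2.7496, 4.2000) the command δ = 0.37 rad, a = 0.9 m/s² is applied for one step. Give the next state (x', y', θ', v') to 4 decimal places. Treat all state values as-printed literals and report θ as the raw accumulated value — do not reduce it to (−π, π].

(-18.7822, 13.5407, 2.9023, 4.3350)

x' = -18.2000 + 4.2000·cos(2.7496)·0.15 = -18.7822
y' = 13.3000 + 4.2000·sin(2.7496)·0.15 = 13.5407
θ' = 2.7496 + (4.2000/1.6)·tan(0.37)·0.15 = 2.9023
v' = 4.2000 + 0.9000·0.15 = 4.3350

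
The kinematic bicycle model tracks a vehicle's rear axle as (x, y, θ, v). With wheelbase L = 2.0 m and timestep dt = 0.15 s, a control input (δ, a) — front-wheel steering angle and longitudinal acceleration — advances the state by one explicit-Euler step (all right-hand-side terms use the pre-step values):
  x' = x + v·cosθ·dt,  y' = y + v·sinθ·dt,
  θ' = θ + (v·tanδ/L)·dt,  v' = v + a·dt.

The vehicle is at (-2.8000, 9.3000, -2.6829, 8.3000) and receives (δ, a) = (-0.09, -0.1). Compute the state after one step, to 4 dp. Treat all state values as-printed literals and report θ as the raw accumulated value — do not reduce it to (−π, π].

(-3.9163, 8.7487, -2.7391, 8.2850)

x' = -2.8000 + 8.3000·cos(-2.6829)·0.15 = -3.9163
y' = 9.3000 + 8.3000·sin(-2.6829)·0.15 = 8.7487
θ' = -2.6829 + (8.3000/2.0)·tan(-0.09)·0.15 = -2.7391
v' = 8.3000 − 0.1000·0.15 = 8.2850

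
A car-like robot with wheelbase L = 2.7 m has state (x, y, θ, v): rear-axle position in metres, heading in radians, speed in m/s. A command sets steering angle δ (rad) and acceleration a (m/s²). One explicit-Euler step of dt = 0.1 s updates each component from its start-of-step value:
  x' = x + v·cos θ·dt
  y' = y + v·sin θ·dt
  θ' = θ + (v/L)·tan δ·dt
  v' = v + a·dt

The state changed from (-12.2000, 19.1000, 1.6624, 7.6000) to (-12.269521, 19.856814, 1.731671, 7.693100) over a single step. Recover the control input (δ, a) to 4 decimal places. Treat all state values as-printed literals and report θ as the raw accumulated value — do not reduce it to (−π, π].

a = (v'−v)/dt = (0.093100)/0.1 = 0.9310
Δθ = θ'−θ = 0.069271;  (v·dt/L) = 7.6000·0.1/2.7 = 0.281481
tan δ = Δθ·L/(v·dt) = 0.246094  →  δ = 0.2413

δ = 0.2413, a = 0.9310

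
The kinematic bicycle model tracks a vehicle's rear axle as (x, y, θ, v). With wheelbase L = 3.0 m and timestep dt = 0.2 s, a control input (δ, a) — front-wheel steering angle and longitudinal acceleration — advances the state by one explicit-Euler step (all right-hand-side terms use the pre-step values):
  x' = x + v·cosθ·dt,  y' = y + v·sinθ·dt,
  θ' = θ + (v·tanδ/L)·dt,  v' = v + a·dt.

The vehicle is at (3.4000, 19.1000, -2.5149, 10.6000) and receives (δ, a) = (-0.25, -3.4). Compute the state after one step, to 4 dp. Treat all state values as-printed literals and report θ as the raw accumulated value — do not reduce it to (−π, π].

(1.6829, 17.8567, -2.6953, 9.9200)

x' = 3.4000 + 10.6000·cos(-2.5149)·0.2 = 1.6829
y' = 19.1000 + 10.6000·sin(-2.5149)·0.2 = 17.8567
θ' = -2.5149 + (10.6000/3.0)·tan(-0.25)·0.2 = -2.6953
v' = 10.6000 − 3.4000·0.2 = 9.9200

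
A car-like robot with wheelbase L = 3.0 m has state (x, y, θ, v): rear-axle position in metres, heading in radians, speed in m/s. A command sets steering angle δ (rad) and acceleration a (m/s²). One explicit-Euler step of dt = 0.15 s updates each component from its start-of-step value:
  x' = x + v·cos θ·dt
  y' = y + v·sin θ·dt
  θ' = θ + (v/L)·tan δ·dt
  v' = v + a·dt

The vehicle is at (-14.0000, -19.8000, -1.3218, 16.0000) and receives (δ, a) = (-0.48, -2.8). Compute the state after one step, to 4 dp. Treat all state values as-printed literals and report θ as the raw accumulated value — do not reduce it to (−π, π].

(-13.4086, -22.1260, -1.7383, 15.5800)

x' = -14.0000 + 16.0000·cos(-1.3218)·0.15 = -13.4086
y' = -19.8000 + 16.0000·sin(-1.3218)·0.15 = -22.1260
θ' = -1.3218 + (16.0000/3.0)·tan(-0.48)·0.15 = -1.7383
v' = 16.0000 − 2.8000·0.15 = 15.5800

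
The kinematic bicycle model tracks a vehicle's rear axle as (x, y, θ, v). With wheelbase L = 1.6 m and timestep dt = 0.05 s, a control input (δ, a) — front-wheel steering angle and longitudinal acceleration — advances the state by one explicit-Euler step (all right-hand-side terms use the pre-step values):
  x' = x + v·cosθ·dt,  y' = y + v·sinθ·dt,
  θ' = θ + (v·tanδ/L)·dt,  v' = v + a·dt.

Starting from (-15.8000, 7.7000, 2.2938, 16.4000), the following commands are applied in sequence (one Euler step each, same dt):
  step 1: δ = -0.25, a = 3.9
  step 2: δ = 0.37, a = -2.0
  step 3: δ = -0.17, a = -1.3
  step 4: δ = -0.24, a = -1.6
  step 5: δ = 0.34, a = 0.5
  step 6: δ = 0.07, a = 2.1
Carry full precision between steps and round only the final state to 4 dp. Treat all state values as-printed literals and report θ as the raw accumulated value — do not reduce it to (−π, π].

(-18.9371, 11.4854, 2.3666, 16.4800)

after step 1 (δ=-0.25, a=3.9): (-16.342545, 8.314854, 2.162937, 16.595000)
after step 2 (δ=0.37, a=-2.0): (-16.805660, 9.003337, 2.364081, 16.495000)
after step 3 (δ=-0.17, a=-1.3): (-17.393428, 9.581906, 2.275597, 16.430000)
after step 4 (δ=-0.24, a=-1.6): (-17.925663, 10.207676, 2.149950, 16.350000)
after step 5 (δ=0.34, a=0.5): (-18.373093, 10.891863, 2.330688, 16.375000)
after step 6 (δ=0.07, a=2.1): (-18.937083, 11.485384, 2.366567, 16.480000)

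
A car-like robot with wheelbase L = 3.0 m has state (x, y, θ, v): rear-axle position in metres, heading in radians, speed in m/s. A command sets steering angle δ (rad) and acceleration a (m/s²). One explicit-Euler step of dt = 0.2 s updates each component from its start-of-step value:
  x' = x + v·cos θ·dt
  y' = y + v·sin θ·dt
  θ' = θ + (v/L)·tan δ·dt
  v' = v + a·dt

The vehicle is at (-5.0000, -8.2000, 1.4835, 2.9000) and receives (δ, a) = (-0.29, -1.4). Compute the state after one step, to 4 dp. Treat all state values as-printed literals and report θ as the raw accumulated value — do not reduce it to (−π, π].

(-4.9494, -7.6222, 1.4258, 2.6200)

x' = -5.0000 + 2.9000·cos(1.4835)·0.2 = -4.9494
y' = -8.2000 + 2.9000·sin(1.4835)·0.2 = -7.6222
θ' = 1.4835 + (2.9000/3.0)·tan(-0.29)·0.2 = 1.4258
v' = 2.9000 − 1.4000·0.2 = 2.6200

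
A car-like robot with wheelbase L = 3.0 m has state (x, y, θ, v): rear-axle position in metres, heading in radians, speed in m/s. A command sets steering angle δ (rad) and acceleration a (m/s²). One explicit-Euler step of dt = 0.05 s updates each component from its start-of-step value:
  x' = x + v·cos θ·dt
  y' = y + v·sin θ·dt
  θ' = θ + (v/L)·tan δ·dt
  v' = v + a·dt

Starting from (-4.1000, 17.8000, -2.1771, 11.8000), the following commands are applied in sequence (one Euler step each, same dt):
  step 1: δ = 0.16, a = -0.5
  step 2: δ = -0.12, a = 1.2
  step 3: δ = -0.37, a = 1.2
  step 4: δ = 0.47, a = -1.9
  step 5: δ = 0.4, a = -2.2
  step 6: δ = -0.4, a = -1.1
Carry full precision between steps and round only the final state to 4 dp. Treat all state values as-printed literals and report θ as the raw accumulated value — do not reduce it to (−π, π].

(-6.0569, 14.8566, -2.1441, 11.6350)

after step 1 (δ=0.16, a=-0.5): (-4.436202, 17.315162, -2.145362, 11.775000)
after step 2 (δ=-0.12, a=1.2): (-4.756170, 16.820948, -2.169026, 11.835000)
after step 3 (δ=-0.37, a=1.2): (-5.089432, 16.331965, -2.245532, 11.895000)
after step 4 (δ=0.47, a=-1.9): (-5.460967, 15.867541, -2.144828, 11.800000)
after step 5 (δ=0.4, a=-2.2): (-5.781350, 15.372107, -2.061678, 11.690000)
after step 6 (δ=-0.4, a=-1.1): (-6.056885, 14.856626, -2.144052, 11.635000)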